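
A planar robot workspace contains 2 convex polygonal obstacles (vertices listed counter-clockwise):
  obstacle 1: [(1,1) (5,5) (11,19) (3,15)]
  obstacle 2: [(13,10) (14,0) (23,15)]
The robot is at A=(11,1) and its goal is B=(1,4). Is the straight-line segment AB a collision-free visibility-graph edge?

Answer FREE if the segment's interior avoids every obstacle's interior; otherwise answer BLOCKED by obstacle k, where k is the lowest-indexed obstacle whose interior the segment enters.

BLOCKED by obstacle 1

Obstacle 1 [(1,1) (5,5) (11,19) (3,15)]:
  edge (1,1)–(5,5): crosses AB
  edge (5,5)–(11,19): clear
  edge (11,19)–(3,15): clear
  edge (3,15)–(1,1): crosses AB
  → BLOCKED
Obstacle 2 [(13,10) (14,0) (23,15)]:
  edge (13,10)–(14,0): clear
  edge (14,0)–(23,15): clear
  edge (23,15)–(13,10): clear
  midpoint (6,5/2) outside
  → clear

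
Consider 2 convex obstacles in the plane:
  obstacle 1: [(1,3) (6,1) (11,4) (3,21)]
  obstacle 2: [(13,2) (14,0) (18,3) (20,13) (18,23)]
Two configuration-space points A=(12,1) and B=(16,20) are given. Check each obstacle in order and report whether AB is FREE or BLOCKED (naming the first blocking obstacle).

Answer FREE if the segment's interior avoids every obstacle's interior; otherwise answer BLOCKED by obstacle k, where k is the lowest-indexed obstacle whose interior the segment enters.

FREE

Obstacle 1 [(1,3) (6,1) (11,4) (3,21)]:
  edge (1,3)–(6,1): clear
  edge (6,1)–(11,4): clear
  edge (11,4)–(3,21): clear
  edge (3,21)–(1,3): clear
  midpoint (14,21/2) outside
  → clear
Obstacle 2 [(13,2) (14,0) (18,3) (20,13) (18,23)]:
  edge (13,2)–(14,0): clear
  edge (14,0)–(18,3): clear
  edge (18,3)–(20,13): clear
  edge (20,13)–(18,23): clear
  edge (18,23)–(13,2): clear
  midpoint (14,21/2) outside
  → clear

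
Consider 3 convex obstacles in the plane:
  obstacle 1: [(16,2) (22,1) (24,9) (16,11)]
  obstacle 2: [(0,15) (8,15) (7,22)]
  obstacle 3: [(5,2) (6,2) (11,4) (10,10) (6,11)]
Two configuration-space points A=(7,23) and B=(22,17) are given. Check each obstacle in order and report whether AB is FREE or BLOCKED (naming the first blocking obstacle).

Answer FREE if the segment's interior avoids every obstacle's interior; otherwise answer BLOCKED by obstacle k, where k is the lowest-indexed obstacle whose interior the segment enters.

Obstacle 1 [(16,2) (22,1) (24,9) (16,11)]:
  edge (16,2)–(22,1): clear
  edge (22,1)–(24,9): clear
  edge (24,9)–(16,11): clear
  edge (16,11)–(16,2): clear
  midpoint (29/2,20) outside
  → clear
Obstacle 2 [(0,15) (8,15) (7,22)]:
  edge (0,15)–(8,15): clear
  edge (8,15)–(7,22): clear
  edge (7,22)–(0,15): clear
  midpoint (29/2,20) outside
  → clear
Obstacle 3 [(5,2) (6,2) (11,4) (10,10) (6,11)]:
  edge (5,2)–(6,2): clear
  edge (6,2)–(11,4): clear
  edge (11,4)–(10,10): clear
  edge (10,10)–(6,11): clear
  edge (6,11)–(5,2): clear
  midpoint (29/2,20) outside
  → clear

FREE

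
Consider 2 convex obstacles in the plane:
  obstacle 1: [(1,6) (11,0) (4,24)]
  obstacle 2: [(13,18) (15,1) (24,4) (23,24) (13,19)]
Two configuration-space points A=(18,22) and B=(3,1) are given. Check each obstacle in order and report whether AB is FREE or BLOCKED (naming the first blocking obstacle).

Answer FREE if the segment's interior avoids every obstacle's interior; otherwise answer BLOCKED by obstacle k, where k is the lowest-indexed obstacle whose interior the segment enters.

Obstacle 1 [(1,6) (11,0) (4,24)]:
  edge (1,6)–(11,0): crosses AB
  edge (11,0)–(4,24): crosses AB
  edge (4,24)–(1,6): clear
  → BLOCKED
Obstacle 2 [(13,18) (15,1) (24,4) (23,24) (13,19)]:
  edge (13,18)–(15,1): crosses AB
  edge (15,1)–(24,4): clear
  edge (24,4)–(23,24): clear
  edge (23,24)–(13,19): crosses AB
  edge (13,19)–(13,18): clear
  → BLOCKED

BLOCKED by obstacle 1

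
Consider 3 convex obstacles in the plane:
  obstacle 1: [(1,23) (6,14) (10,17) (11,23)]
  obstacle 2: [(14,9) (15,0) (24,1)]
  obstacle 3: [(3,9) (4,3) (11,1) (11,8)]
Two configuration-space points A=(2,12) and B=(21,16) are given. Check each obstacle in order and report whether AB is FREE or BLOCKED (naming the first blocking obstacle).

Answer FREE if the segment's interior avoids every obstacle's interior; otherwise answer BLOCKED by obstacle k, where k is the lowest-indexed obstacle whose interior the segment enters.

Obstacle 1 [(1,23) (6,14) (10,17) (11,23)]:
  edge (1,23)–(6,14): clear
  edge (6,14)–(10,17): clear
  edge (10,17)–(11,23): clear
  edge (11,23)–(1,23): clear
  midpoint (23/2,14) outside
  → clear
Obstacle 2 [(14,9) (15,0) (24,1)]:
  edge (14,9)–(15,0): clear
  edge (15,0)–(24,1): clear
  edge (24,1)–(14,9): clear
  midpoint (23/2,14) outside
  → clear
Obstacle 3 [(3,9) (4,3) (11,1) (11,8)]:
  edge (3,9)–(4,3): clear
  edge (4,3)–(11,1): clear
  edge (11,1)–(11,8): clear
  edge (11,8)–(3,9): clear
  midpoint (23/2,14) outside
  → clear

FREE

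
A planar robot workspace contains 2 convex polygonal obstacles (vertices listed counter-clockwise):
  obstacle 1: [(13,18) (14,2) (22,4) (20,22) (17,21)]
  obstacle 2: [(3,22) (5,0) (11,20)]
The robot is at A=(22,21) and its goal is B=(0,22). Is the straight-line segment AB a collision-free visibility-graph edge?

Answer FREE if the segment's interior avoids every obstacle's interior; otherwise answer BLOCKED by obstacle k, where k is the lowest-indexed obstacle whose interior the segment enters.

BLOCKED by obstacle 1

Obstacle 1 [(13,18) (14,2) (22,4) (20,22) (17,21)]:
  edge (13,18)–(14,2): clear
  edge (14,2)–(22,4): clear
  edge (22,4)–(20,22): crosses AB
  edge (20,22)–(17,21): crosses AB
  edge (17,21)–(13,18): clear
  → BLOCKED
Obstacle 2 [(3,22) (5,0) (11,20)]:
  edge (3,22)–(5,0): crosses AB
  edge (5,0)–(11,20): clear
  edge (11,20)–(3,22): crosses AB
  → BLOCKED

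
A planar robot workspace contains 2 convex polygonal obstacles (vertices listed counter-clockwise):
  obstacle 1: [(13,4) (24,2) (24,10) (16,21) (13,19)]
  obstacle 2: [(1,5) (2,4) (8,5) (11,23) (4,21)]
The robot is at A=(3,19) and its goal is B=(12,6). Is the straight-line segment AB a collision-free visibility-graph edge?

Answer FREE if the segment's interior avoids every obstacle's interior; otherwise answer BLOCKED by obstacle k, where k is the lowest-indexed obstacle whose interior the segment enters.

Obstacle 1 [(13,4) (24,2) (24,10) (16,21) (13,19)]:
  edge (13,4)–(24,2): clear
  edge (24,2)–(24,10): clear
  edge (24,10)–(16,21): clear
  edge (16,21)–(13,19): clear
  edge (13,19)–(13,4): clear
  midpoint (15/2,25/2) outside
  → clear
Obstacle 2 [(1,5) (2,4) (8,5) (11,23) (4,21)]:
  edge (1,5)–(2,4): clear
  edge (2,4)–(8,5): clear
  edge (8,5)–(11,23): crosses AB
  edge (11,23)–(4,21): clear
  edge (4,21)–(1,5): crosses AB
  → BLOCKED

BLOCKED by obstacle 2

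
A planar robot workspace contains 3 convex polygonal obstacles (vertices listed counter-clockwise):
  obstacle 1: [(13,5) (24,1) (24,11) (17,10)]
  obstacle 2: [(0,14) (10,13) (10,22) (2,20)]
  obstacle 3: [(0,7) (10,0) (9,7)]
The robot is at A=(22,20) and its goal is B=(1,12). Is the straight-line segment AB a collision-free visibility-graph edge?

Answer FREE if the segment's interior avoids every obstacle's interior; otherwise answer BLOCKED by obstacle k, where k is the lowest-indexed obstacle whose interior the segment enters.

BLOCKED by obstacle 2

Obstacle 1 [(13,5) (24,1) (24,11) (17,10)]:
  edge (13,5)–(24,1): clear
  edge (24,1)–(24,11): clear
  edge (24,11)–(17,10): clear
  edge (17,10)–(13,5): clear
  midpoint (23/2,16) outside
  → clear
Obstacle 2 [(0,14) (10,13) (10,22) (2,20)]:
  edge (0,14)–(10,13): crosses AB
  edge (10,13)–(10,22): crosses AB
  edge (10,22)–(2,20): clear
  edge (2,20)–(0,14): clear
  → BLOCKED
Obstacle 3 [(0,7) (10,0) (9,7)]:
  edge (0,7)–(10,0): clear
  edge (10,0)–(9,7): clear
  edge (9,7)–(0,7): clear
  midpoint (23/2,16) outside
  → clear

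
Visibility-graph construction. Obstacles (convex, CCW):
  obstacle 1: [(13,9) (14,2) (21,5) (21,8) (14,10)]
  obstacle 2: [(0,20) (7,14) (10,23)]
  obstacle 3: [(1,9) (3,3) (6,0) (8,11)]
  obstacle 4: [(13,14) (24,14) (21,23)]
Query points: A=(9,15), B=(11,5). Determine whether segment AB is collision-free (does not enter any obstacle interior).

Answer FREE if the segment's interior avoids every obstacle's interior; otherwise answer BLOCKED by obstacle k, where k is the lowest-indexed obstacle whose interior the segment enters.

Obstacle 1 [(13,9) (14,2) (21,5) (21,8) (14,10)]:
  edge (13,9)–(14,2): clear
  edge (14,2)–(21,5): clear
  edge (21,5)–(21,8): clear
  edge (21,8)–(14,10): clear
  edge (14,10)–(13,9): clear
  midpoint (10,10) outside
  → clear
Obstacle 2 [(0,20) (7,14) (10,23)]:
  edge (0,20)–(7,14): clear
  edge (7,14)–(10,23): clear
  edge (10,23)–(0,20): clear
  midpoint (10,10) outside
  → clear
Obstacle 3 [(1,9) (3,3) (6,0) (8,11)]:
  edge (1,9)–(3,3): clear
  edge (3,3)–(6,0): clear
  edge (6,0)–(8,11): clear
  edge (8,11)–(1,9): clear
  midpoint (10,10) outside
  → clear
Obstacle 4 [(13,14) (24,14) (21,23)]:
  edge (13,14)–(24,14): clear
  edge (24,14)–(21,23): clear
  edge (21,23)–(13,14): clear
  midpoint (10,10) outside
  → clear

FREE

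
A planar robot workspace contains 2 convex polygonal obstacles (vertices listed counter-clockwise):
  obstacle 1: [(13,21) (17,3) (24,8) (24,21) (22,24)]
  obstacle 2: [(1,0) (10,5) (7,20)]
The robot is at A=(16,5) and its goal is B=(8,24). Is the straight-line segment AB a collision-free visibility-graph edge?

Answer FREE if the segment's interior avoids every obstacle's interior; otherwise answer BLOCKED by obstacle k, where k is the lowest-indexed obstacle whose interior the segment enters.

FREE

Obstacle 1 [(13,21) (17,3) (24,8) (24,21) (22,24)]:
  edge (13,21)–(17,3): clear
  edge (17,3)–(24,8): clear
  edge (24,8)–(24,21): clear
  edge (24,21)–(22,24): clear
  edge (22,24)–(13,21): clear
  midpoint (12,29/2) outside
  → clear
Obstacle 2 [(1,0) (10,5) (7,20)]:
  edge (1,0)–(10,5): clear
  edge (10,5)–(7,20): clear
  edge (7,20)–(1,0): clear
  midpoint (12,29/2) outside
  → clear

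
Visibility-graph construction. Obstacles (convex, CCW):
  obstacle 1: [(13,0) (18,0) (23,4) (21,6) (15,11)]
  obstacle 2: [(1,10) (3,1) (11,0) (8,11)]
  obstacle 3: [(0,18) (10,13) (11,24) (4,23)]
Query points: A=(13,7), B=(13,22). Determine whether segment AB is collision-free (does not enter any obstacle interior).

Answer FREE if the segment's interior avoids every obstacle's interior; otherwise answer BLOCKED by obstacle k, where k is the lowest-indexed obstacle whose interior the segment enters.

FREE

Obstacle 1 [(13,0) (18,0) (23,4) (21,6) (15,11)]:
  edge (13,0)–(18,0): clear
  edge (18,0)–(23,4): clear
  edge (23,4)–(21,6): clear
  edge (21,6)–(15,11): clear
  edge (15,11)–(13,0): clear
  midpoint (13,29/2) outside
  → clear
Obstacle 2 [(1,10) (3,1) (11,0) (8,11)]:
  edge (1,10)–(3,1): clear
  edge (3,1)–(11,0): clear
  edge (11,0)–(8,11): clear
  edge (8,11)–(1,10): clear
  midpoint (13,29/2) outside
  → clear
Obstacle 3 [(0,18) (10,13) (11,24) (4,23)]:
  edge (0,18)–(10,13): clear
  edge (10,13)–(11,24): clear
  edge (11,24)–(4,23): clear
  edge (4,23)–(0,18): clear
  midpoint (13,29/2) outside
  → clear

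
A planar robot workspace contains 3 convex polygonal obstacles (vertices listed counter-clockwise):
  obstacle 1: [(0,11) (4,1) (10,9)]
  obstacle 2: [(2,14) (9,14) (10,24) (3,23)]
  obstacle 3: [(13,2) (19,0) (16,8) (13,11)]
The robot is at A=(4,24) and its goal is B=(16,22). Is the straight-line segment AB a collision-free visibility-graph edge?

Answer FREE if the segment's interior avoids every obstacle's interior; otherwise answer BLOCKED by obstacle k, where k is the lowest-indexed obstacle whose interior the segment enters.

BLOCKED by obstacle 2

Obstacle 1 [(0,11) (4,1) (10,9)]:
  edge (0,11)–(4,1): clear
  edge (4,1)–(10,9): clear
  edge (10,9)–(0,11): clear
  midpoint (10,23) outside
  → clear
Obstacle 2 [(2,14) (9,14) (10,24) (3,23)]:
  edge (2,14)–(9,14): clear
  edge (9,14)–(10,24): crosses AB
  edge (10,24)–(3,23): crosses AB
  edge (3,23)–(2,14): clear
  → BLOCKED
Obstacle 3 [(13,2) (19,0) (16,8) (13,11)]:
  edge (13,2)–(19,0): clear
  edge (19,0)–(16,8): clear
  edge (16,8)–(13,11): clear
  edge (13,11)–(13,2): clear
  midpoint (10,23) outside
  → clear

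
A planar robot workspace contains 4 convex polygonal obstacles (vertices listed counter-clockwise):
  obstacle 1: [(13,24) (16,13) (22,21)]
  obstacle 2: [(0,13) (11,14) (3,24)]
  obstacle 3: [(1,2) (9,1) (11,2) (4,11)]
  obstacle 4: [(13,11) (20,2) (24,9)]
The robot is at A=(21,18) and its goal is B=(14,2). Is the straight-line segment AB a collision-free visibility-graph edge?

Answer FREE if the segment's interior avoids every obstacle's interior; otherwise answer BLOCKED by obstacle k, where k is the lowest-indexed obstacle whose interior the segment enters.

BLOCKED by obstacle 4

Obstacle 1 [(13,24) (16,13) (22,21)]:
  edge (13,24)–(16,13): clear
  edge (16,13)–(22,21): clear
  edge (22,21)–(13,24): clear
  midpoint (35/2,10) outside
  → clear
Obstacle 2 [(0,13) (11,14) (3,24)]:
  edge (0,13)–(11,14): clear
  edge (11,14)–(3,24): clear
  edge (3,24)–(0,13): clear
  midpoint (35/2,10) outside
  → clear
Obstacle 3 [(1,2) (9,1) (11,2) (4,11)]:
  edge (1,2)–(9,1): clear
  edge (9,1)–(11,2): clear
  edge (11,2)–(4,11): clear
  edge (4,11)–(1,2): clear
  midpoint (35/2,10) outside
  → clear
Obstacle 4 [(13,11) (20,2) (24,9)]:
  edge (13,11)–(20,2): crosses AB
  edge (20,2)–(24,9): clear
  edge (24,9)–(13,11): crosses AB
  → BLOCKED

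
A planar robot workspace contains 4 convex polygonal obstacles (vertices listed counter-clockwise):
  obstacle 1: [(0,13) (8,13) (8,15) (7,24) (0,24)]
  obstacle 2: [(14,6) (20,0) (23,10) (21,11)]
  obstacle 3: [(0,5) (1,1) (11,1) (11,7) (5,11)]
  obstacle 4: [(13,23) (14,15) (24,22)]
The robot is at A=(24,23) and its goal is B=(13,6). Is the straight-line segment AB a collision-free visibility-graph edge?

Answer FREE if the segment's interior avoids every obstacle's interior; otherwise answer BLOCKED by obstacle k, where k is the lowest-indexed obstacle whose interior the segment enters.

BLOCKED by obstacle 4

Obstacle 1 [(0,13) (8,13) (8,15) (7,24) (0,24)]:
  edge (0,13)–(8,13): clear
  edge (8,13)–(8,15): clear
  edge (8,15)–(7,24): clear
  edge (7,24)–(0,24): clear
  edge (0,24)–(0,13): clear
  midpoint (37/2,29/2) outside
  → clear
Obstacle 2 [(14,6) (20,0) (23,10) (21,11)]:
  edge (14,6)–(20,0): clear
  edge (20,0)–(23,10): clear
  edge (23,10)–(21,11): clear
  edge (21,11)–(14,6): clear
  midpoint (37/2,29/2) outside
  → clear
Obstacle 3 [(0,5) (1,1) (11,1) (11,7) (5,11)]:
  edge (0,5)–(1,1): clear
  edge (1,1)–(11,1): clear
  edge (11,1)–(11,7): clear
  edge (11,7)–(5,11): clear
  edge (5,11)–(0,5): clear
  midpoint (37/2,29/2) outside
  → clear
Obstacle 4 [(13,23) (14,15) (24,22)]:
  edge (13,23)–(14,15): clear
  edge (14,15)–(24,22): crosses AB
  edge (24,22)–(13,23): crosses AB
  → BLOCKED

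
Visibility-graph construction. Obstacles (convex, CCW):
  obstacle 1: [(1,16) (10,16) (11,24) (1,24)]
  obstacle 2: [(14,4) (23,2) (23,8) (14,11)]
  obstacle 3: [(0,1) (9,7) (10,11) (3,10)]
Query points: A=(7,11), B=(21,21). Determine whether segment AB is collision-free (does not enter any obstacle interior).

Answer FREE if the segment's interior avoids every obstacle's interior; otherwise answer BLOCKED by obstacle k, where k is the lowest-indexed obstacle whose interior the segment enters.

FREE

Obstacle 1 [(1,16) (10,16) (11,24) (1,24)]:
  edge (1,16)–(10,16): clear
  edge (10,16)–(11,24): clear
  edge (11,24)–(1,24): clear
  edge (1,24)–(1,16): clear
  midpoint (14,16) outside
  → clear
Obstacle 2 [(14,4) (23,2) (23,8) (14,11)]:
  edge (14,4)–(23,2): clear
  edge (23,2)–(23,8): clear
  edge (23,8)–(14,11): clear
  edge (14,11)–(14,4): clear
  midpoint (14,16) outside
  → clear
Obstacle 3 [(0,1) (9,7) (10,11) (3,10)]:
  edge (0,1)–(9,7): clear
  edge (9,7)–(10,11): clear
  edge (10,11)–(3,10): clear
  edge (3,10)–(0,1): clear
  midpoint (14,16) outside
  → clear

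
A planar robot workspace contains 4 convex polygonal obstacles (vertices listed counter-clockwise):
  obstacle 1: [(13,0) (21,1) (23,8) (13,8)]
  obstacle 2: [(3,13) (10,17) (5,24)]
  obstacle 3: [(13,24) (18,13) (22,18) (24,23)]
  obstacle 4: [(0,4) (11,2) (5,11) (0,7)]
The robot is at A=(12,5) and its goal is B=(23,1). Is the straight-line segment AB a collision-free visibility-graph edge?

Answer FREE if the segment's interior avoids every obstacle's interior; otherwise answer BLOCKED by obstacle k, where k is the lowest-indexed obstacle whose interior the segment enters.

BLOCKED by obstacle 1

Obstacle 1 [(13,0) (21,1) (23,8) (13,8)]:
  edge (13,0)–(21,1): clear
  edge (21,1)–(23,8): crosses AB
  edge (23,8)–(13,8): clear
  edge (13,8)–(13,0): crosses AB
  → BLOCKED
Obstacle 2 [(3,13) (10,17) (5,24)]:
  edge (3,13)–(10,17): clear
  edge (10,17)–(5,24): clear
  edge (5,24)–(3,13): clear
  midpoint (35/2,3) outside
  → clear
Obstacle 3 [(13,24) (18,13) (22,18) (24,23)]:
  edge (13,24)–(18,13): clear
  edge (18,13)–(22,18): clear
  edge (22,18)–(24,23): clear
  edge (24,23)–(13,24): clear
  midpoint (35/2,3) outside
  → clear
Obstacle 4 [(0,4) (11,2) (5,11) (0,7)]:
  edge (0,4)–(11,2): clear
  edge (11,2)–(5,11): clear
  edge (5,11)–(0,7): clear
  edge (0,7)–(0,4): clear
  midpoint (35/2,3) outside
  → clear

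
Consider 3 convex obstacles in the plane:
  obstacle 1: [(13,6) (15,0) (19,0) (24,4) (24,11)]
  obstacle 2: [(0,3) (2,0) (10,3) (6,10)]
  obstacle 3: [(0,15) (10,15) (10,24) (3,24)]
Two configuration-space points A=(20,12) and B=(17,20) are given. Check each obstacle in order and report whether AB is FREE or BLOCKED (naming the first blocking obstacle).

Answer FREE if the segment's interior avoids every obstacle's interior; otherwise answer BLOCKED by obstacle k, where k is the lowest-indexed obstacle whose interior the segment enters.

FREE

Obstacle 1 [(13,6) (15,0) (19,0) (24,4) (24,11)]:
  edge (13,6)–(15,0): clear
  edge (15,0)–(19,0): clear
  edge (19,0)–(24,4): clear
  edge (24,4)–(24,11): clear
  edge (24,11)–(13,6): clear
  midpoint (37/2,16) outside
  → clear
Obstacle 2 [(0,3) (2,0) (10,3) (6,10)]:
  edge (0,3)–(2,0): clear
  edge (2,0)–(10,3): clear
  edge (10,3)–(6,10): clear
  edge (6,10)–(0,3): clear
  midpoint (37/2,16) outside
  → clear
Obstacle 3 [(0,15) (10,15) (10,24) (3,24)]:
  edge (0,15)–(10,15): clear
  edge (10,15)–(10,24): clear
  edge (10,24)–(3,24): clear
  edge (3,24)–(0,15): clear
  midpoint (37/2,16) outside
  → clear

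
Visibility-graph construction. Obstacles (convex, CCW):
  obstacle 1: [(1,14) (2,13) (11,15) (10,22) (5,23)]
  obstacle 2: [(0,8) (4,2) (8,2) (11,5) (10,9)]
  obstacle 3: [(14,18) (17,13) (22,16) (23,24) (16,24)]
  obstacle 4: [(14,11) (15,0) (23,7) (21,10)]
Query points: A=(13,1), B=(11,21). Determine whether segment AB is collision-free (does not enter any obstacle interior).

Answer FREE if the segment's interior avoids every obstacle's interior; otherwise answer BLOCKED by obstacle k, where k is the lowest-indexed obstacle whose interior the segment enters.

FREE

Obstacle 1 [(1,14) (2,13) (11,15) (10,22) (5,23)]:
  edge (1,14)–(2,13): clear
  edge (2,13)–(11,15): clear
  edge (11,15)–(10,22): clear
  edge (10,22)–(5,23): clear
  edge (5,23)–(1,14): clear
  midpoint (12,11) outside
  → clear
Obstacle 2 [(0,8) (4,2) (8,2) (11,5) (10,9)]:
  edge (0,8)–(4,2): clear
  edge (4,2)–(8,2): clear
  edge (8,2)–(11,5): clear
  edge (11,5)–(10,9): clear
  edge (10,9)–(0,8): clear
  midpoint (12,11) outside
  → clear
Obstacle 3 [(14,18) (17,13) (22,16) (23,24) (16,24)]:
  edge (14,18)–(17,13): clear
  edge (17,13)–(22,16): clear
  edge (22,16)–(23,24): clear
  edge (23,24)–(16,24): clear
  edge (16,24)–(14,18): clear
  midpoint (12,11) outside
  → clear
Obstacle 4 [(14,11) (15,0) (23,7) (21,10)]:
  edge (14,11)–(15,0): clear
  edge (15,0)–(23,7): clear
  edge (23,7)–(21,10): clear
  edge (21,10)–(14,11): clear
  midpoint (12,11) outside
  → clear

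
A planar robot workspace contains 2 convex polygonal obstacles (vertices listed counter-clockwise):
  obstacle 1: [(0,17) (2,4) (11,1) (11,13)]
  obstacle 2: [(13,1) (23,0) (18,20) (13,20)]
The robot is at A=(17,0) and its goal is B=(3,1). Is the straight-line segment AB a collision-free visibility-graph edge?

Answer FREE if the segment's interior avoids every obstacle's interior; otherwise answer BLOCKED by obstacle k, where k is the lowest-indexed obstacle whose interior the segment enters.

FREE

Obstacle 1 [(0,17) (2,4) (11,1) (11,13)]:
  edge (0,17)–(2,4): clear
  edge (2,4)–(11,1): clear
  edge (11,1)–(11,13): clear
  edge (11,13)–(0,17): clear
  midpoint (10,1/2) outside
  → clear
Obstacle 2 [(13,1) (23,0) (18,20) (13,20)]:
  edge (13,1)–(23,0): clear
  edge (23,0)–(18,20): clear
  edge (18,20)–(13,20): clear
  edge (13,20)–(13,1): clear
  midpoint (10,1/2) outside
  → clear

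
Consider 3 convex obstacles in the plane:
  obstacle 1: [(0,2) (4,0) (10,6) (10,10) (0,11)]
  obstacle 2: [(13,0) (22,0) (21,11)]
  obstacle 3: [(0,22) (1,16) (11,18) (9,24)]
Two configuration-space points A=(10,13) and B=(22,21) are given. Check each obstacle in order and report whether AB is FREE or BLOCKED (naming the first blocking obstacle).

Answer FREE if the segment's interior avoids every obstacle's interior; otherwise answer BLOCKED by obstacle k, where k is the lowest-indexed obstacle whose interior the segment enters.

FREE

Obstacle 1 [(0,2) (4,0) (10,6) (10,10) (0,11)]:
  edge (0,2)–(4,0): clear
  edge (4,0)–(10,6): clear
  edge (10,6)–(10,10): clear
  edge (10,10)–(0,11): clear
  edge (0,11)–(0,2): clear
  midpoint (16,17) outside
  → clear
Obstacle 2 [(13,0) (22,0) (21,11)]:
  edge (13,0)–(22,0): clear
  edge (22,0)–(21,11): clear
  edge (21,11)–(13,0): clear
  midpoint (16,17) outside
  → clear
Obstacle 3 [(0,22) (1,16) (11,18) (9,24)]:
  edge (0,22)–(1,16): clear
  edge (1,16)–(11,18): clear
  edge (11,18)–(9,24): clear
  edge (9,24)–(0,22): clear
  midpoint (16,17) outside
  → clear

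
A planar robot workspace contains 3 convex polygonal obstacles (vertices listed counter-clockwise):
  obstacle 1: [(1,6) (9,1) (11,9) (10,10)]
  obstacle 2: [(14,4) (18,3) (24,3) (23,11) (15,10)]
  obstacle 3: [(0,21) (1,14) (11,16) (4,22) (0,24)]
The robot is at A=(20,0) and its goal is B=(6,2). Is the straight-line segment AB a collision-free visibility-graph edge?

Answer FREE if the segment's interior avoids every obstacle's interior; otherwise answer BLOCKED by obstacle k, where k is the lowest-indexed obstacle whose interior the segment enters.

Obstacle 1 [(1,6) (9,1) (11,9) (10,10)]:
  edge (1,6)–(9,1): crosses AB
  edge (9,1)–(11,9): crosses AB
  edge (11,9)–(10,10): clear
  edge (10,10)–(1,6): clear
  → BLOCKED
Obstacle 2 [(14,4) (18,3) (24,3) (23,11) (15,10)]:
  edge (14,4)–(18,3): clear
  edge (18,3)–(24,3): clear
  edge (24,3)–(23,11): clear
  edge (23,11)–(15,10): clear
  edge (15,10)–(14,4): clear
  midpoint (13,1) outside
  → clear
Obstacle 3 [(0,21) (1,14) (11,16) (4,22) (0,24)]:
  edge (0,21)–(1,14): clear
  edge (1,14)–(11,16): clear
  edge (11,16)–(4,22): clear
  edge (4,22)–(0,24): clear
  edge (0,24)–(0,21): clear
  midpoint (13,1) outside
  → clear

BLOCKED by obstacle 1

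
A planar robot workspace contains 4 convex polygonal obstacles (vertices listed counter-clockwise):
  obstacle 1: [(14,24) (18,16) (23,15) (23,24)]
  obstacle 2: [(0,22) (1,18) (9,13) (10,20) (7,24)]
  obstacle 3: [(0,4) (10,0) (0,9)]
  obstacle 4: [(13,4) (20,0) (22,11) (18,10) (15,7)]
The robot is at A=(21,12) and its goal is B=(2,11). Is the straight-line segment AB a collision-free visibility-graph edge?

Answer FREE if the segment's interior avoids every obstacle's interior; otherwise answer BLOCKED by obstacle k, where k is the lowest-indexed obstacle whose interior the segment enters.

Obstacle 1 [(14,24) (18,16) (23,15) (23,24)]:
  edge (14,24)–(18,16): clear
  edge (18,16)–(23,15): clear
  edge (23,15)–(23,24): clear
  edge (23,24)–(14,24): clear
  midpoint (23/2,23/2) outside
  → clear
Obstacle 2 [(0,22) (1,18) (9,13) (10,20) (7,24)]:
  edge (0,22)–(1,18): clear
  edge (1,18)–(9,13): clear
  edge (9,13)–(10,20): clear
  edge (10,20)–(7,24): clear
  edge (7,24)–(0,22): clear
  midpoint (23/2,23/2) outside
  → clear
Obstacle 3 [(0,4) (10,0) (0,9)]:
  edge (0,4)–(10,0): clear
  edge (10,0)–(0,9): clear
  edge (0,9)–(0,4): clear
  midpoint (23/2,23/2) outside
  → clear
Obstacle 4 [(13,4) (20,0) (22,11) (18,10) (15,7)]:
  edge (13,4)–(20,0): clear
  edge (20,0)–(22,11): clear
  edge (22,11)–(18,10): clear
  edge (18,10)–(15,7): clear
  edge (15,7)–(13,4): clear
  midpoint (23/2,23/2) outside
  → clear

FREE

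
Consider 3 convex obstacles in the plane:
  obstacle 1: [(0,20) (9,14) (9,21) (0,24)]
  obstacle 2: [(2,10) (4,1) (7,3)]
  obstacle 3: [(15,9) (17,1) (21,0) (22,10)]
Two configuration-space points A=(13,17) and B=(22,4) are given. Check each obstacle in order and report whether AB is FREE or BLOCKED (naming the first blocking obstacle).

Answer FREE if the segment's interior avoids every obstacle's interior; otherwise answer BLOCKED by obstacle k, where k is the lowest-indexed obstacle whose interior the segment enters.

Obstacle 1 [(0,20) (9,14) (9,21) (0,24)]:
  edge (0,20)–(9,14): clear
  edge (9,14)–(9,21): clear
  edge (9,21)–(0,24): clear
  edge (0,24)–(0,20): clear
  midpoint (35/2,21/2) outside
  → clear
Obstacle 2 [(2,10) (4,1) (7,3)]:
  edge (2,10)–(4,1): clear
  edge (4,1)–(7,3): clear
  edge (7,3)–(2,10): clear
  midpoint (35/2,21/2) outside
  → clear
Obstacle 3 [(15,9) (17,1) (21,0) (22,10)]:
  edge (15,9)–(17,1): clear
  edge (17,1)–(21,0): clear
  edge (21,0)–(22,10): crosses AB
  edge (22,10)–(15,9): crosses AB
  → BLOCKED

BLOCKED by obstacle 3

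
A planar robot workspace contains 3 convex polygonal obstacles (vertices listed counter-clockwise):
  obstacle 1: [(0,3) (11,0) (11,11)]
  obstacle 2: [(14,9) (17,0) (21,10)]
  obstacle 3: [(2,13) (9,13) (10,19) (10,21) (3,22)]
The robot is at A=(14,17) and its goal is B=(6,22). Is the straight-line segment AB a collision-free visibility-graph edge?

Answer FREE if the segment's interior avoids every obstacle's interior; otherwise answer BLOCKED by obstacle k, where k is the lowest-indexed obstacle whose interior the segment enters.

Obstacle 1 [(0,3) (11,0) (11,11)]:
  edge (0,3)–(11,0): clear
  edge (11,0)–(11,11): clear
  edge (11,11)–(0,3): clear
  midpoint (10,39/2) outside
  → clear
Obstacle 2 [(14,9) (17,0) (21,10)]:
  edge (14,9)–(17,0): clear
  edge (17,0)–(21,10): clear
  edge (21,10)–(14,9): clear
  midpoint (10,39/2) outside
  → clear
Obstacle 3 [(2,13) (9,13) (10,19) (10,21) (3,22)]:
  edge (2,13)–(9,13): clear
  edge (9,13)–(10,19): clear
  edge (10,19)–(10,21): crosses AB
  edge (10,21)–(3,22): crosses AB
  edge (3,22)–(2,13): clear
  → BLOCKED

BLOCKED by obstacle 3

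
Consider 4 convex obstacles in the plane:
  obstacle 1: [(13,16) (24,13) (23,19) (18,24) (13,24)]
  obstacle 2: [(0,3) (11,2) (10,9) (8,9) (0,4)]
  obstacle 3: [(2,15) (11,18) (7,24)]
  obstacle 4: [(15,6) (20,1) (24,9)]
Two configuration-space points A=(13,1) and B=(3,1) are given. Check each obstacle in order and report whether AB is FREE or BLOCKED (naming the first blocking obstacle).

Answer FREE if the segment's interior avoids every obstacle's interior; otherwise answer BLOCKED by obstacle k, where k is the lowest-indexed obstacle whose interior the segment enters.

FREE

Obstacle 1 [(13,16) (24,13) (23,19) (18,24) (13,24)]:
  edge (13,16)–(24,13): clear
  edge (24,13)–(23,19): clear
  edge (23,19)–(18,24): clear
  edge (18,24)–(13,24): clear
  edge (13,24)–(13,16): clear
  midpoint (8,1) outside
  → clear
Obstacle 2 [(0,3) (11,2) (10,9) (8,9) (0,4)]:
  edge (0,3)–(11,2): clear
  edge (11,2)–(10,9): clear
  edge (10,9)–(8,9): clear
  edge (8,9)–(0,4): clear
  edge (0,4)–(0,3): clear
  midpoint (8,1) outside
  → clear
Obstacle 3 [(2,15) (11,18) (7,24)]:
  edge (2,15)–(11,18): clear
  edge (11,18)–(7,24): clear
  edge (7,24)–(2,15): clear
  midpoint (8,1) outside
  → clear
Obstacle 4 [(15,6) (20,1) (24,9)]:
  edge (15,6)–(20,1): clear
  edge (20,1)–(24,9): clear
  edge (24,9)–(15,6): clear
  midpoint (8,1) outside
  → clear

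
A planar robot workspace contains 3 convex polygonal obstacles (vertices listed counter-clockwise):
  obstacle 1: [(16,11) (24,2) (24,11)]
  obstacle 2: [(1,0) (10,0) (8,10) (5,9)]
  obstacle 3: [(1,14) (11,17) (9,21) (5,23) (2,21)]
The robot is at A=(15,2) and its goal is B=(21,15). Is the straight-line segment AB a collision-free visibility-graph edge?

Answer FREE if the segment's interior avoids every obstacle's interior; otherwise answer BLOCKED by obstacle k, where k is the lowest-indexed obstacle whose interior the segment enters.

Obstacle 1 [(16,11) (24,2) (24,11)]:
  edge (16,11)–(24,2): crosses AB
  edge (24,2)–(24,11): clear
  edge (24,11)–(16,11): crosses AB
  → BLOCKED
Obstacle 2 [(1,0) (10,0) (8,10) (5,9)]:
  edge (1,0)–(10,0): clear
  edge (10,0)–(8,10): clear
  edge (8,10)–(5,9): clear
  edge (5,9)–(1,0): clear
  midpoint (18,17/2) outside
  → clear
Obstacle 3 [(1,14) (11,17) (9,21) (5,23) (2,21)]:
  edge (1,14)–(11,17): clear
  edge (11,17)–(9,21): clear
  edge (9,21)–(5,23): clear
  edge (5,23)–(2,21): clear
  edge (2,21)–(1,14): clear
  midpoint (18,17/2) outside
  → clear

BLOCKED by obstacle 1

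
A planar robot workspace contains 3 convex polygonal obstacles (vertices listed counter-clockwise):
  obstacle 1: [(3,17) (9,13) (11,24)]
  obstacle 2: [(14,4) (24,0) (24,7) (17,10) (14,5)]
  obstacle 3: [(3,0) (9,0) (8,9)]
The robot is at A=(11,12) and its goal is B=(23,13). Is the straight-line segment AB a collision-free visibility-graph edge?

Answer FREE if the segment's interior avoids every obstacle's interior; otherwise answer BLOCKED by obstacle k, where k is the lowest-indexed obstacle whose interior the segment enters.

FREE

Obstacle 1 [(3,17) (9,13) (11,24)]:
  edge (3,17)–(9,13): clear
  edge (9,13)–(11,24): clear
  edge (11,24)–(3,17): clear
  midpoint (17,25/2) outside
  → clear
Obstacle 2 [(14,4) (24,0) (24,7) (17,10) (14,5)]:
  edge (14,4)–(24,0): clear
  edge (24,0)–(24,7): clear
  edge (24,7)–(17,10): clear
  edge (17,10)–(14,5): clear
  edge (14,5)–(14,4): clear
  midpoint (17,25/2) outside
  → clear
Obstacle 3 [(3,0) (9,0) (8,9)]:
  edge (3,0)–(9,0): clear
  edge (9,0)–(8,9): clear
  edge (8,9)–(3,0): clear
  midpoint (17,25/2) outside
  → clear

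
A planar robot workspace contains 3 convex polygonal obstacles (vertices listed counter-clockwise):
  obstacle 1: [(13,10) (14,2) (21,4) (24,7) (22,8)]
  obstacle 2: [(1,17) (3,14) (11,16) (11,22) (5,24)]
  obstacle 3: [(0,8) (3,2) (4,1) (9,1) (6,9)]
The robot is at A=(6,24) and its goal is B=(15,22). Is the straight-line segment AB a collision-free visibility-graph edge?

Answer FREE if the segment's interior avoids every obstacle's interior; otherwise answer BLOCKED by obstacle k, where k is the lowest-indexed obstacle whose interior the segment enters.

Obstacle 1 [(13,10) (14,2) (21,4) (24,7) (22,8)]:
  edge (13,10)–(14,2): clear
  edge (14,2)–(21,4): clear
  edge (21,4)–(24,7): clear
  edge (24,7)–(22,8): clear
  edge (22,8)–(13,10): clear
  midpoint (21/2,23) outside
  → clear
Obstacle 2 [(1,17) (3,14) (11,16) (11,22) (5,24)]:
  edge (1,17)–(3,14): clear
  edge (3,14)–(11,16): clear
  edge (11,16)–(11,22): clear
  edge (11,22)–(5,24): clear
  edge (5,24)–(1,17): clear
  midpoint (21/2,23) outside
  → clear
Obstacle 3 [(0,8) (3,2) (4,1) (9,1) (6,9)]:
  edge (0,8)–(3,2): clear
  edge (3,2)–(4,1): clear
  edge (4,1)–(9,1): clear
  edge (9,1)–(6,9): clear
  edge (6,9)–(0,8): clear
  midpoint (21/2,23) outside
  → clear

FREE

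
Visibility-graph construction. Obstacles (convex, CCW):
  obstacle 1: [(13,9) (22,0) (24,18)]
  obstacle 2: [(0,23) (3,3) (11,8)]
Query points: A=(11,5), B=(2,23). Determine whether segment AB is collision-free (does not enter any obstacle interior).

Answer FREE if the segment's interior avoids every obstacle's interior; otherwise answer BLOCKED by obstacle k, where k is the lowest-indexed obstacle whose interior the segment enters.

BLOCKED by obstacle 2

Obstacle 1 [(13,9) (22,0) (24,18)]:
  edge (13,9)–(22,0): clear
  edge (22,0)–(24,18): clear
  edge (24,18)–(13,9): clear
  midpoint (13/2,14) outside
  → clear
Obstacle 2 [(0,23) (3,3) (11,8)]:
  edge (0,23)–(3,3): clear
  edge (3,3)–(11,8): crosses AB
  edge (11,8)–(0,23): crosses AB
  → BLOCKED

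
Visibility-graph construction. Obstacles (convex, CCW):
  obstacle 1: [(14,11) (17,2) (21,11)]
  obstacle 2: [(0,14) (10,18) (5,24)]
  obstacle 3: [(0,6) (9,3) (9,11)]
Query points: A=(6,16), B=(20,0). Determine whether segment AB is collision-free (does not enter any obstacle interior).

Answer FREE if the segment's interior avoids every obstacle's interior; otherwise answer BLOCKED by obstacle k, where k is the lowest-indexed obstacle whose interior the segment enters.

Obstacle 1 [(14,11) (17,2) (21,11)]:
  edge (14,11)–(17,2): crosses AB
  edge (17,2)–(21,11): crosses AB
  edge (21,11)–(14,11): clear
  → BLOCKED
Obstacle 2 [(0,14) (10,18) (5,24)]:
  edge (0,14)–(10,18): clear
  edge (10,18)–(5,24): clear
  edge (5,24)–(0,14): clear
  midpoint (13,8) outside
  → clear
Obstacle 3 [(0,6) (9,3) (9,11)]:
  edge (0,6)–(9,3): clear
  edge (9,3)–(9,11): clear
  edge (9,11)–(0,6): clear
  midpoint (13,8) outside
  → clear

BLOCKED by obstacle 1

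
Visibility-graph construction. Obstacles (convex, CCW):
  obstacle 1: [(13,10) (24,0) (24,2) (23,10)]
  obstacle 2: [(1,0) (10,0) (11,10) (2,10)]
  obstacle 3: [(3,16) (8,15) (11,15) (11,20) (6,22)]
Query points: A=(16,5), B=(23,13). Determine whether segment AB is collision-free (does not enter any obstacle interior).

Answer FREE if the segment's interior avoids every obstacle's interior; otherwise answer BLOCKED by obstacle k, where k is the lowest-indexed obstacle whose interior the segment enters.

Obstacle 1 [(13,10) (24,0) (24,2) (23,10)]:
  edge (13,10)–(24,0): crosses AB
  edge (24,0)–(24,2): clear
  edge (24,2)–(23,10): clear
  edge (23,10)–(13,10): crosses AB
  → BLOCKED
Obstacle 2 [(1,0) (10,0) (11,10) (2,10)]:
  edge (1,0)–(10,0): clear
  edge (10,0)–(11,10): clear
  edge (11,10)–(2,10): clear
  edge (2,10)–(1,0): clear
  midpoint (39/2,9) outside
  → clear
Obstacle 3 [(3,16) (8,15) (11,15) (11,20) (6,22)]:
  edge (3,16)–(8,15): clear
  edge (8,15)–(11,15): clear
  edge (11,15)–(11,20): clear
  edge (11,20)–(6,22): clear
  edge (6,22)–(3,16): clear
  midpoint (39/2,9) outside
  → clear

BLOCKED by obstacle 1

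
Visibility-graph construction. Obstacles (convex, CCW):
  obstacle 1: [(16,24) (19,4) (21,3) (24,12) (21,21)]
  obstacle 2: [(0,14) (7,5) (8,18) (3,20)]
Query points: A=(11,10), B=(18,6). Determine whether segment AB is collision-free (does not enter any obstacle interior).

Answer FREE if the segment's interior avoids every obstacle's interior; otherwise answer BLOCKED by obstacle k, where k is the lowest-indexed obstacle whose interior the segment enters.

Obstacle 1 [(16,24) (19,4) (21,3) (24,12) (21,21)]:
  edge (16,24)–(19,4): clear
  edge (19,4)–(21,3): clear
  edge (21,3)–(24,12): clear
  edge (24,12)–(21,21): clear
  edge (21,21)–(16,24): clear
  midpoint (29/2,8) outside
  → clear
Obstacle 2 [(0,14) (7,5) (8,18) (3,20)]:
  edge (0,14)–(7,5): clear
  edge (7,5)–(8,18): clear
  edge (8,18)–(3,20): clear
  edge (3,20)–(0,14): clear
  midpoint (29/2,8) outside
  → clear

FREE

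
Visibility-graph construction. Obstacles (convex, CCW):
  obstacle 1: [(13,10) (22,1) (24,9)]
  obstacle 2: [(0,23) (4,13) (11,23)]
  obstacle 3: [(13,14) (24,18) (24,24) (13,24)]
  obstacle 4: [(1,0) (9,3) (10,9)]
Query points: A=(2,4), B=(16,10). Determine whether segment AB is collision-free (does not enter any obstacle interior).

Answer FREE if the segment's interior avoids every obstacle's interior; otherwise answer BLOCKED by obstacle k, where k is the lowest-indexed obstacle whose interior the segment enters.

Obstacle 1 [(13,10) (22,1) (24,9)]:
  edge (13,10)–(22,1): crosses AB
  edge (22,1)–(24,9): clear
  edge (24,9)–(13,10): crosses AB
  → BLOCKED
Obstacle 2 [(0,23) (4,13) (11,23)]:
  edge (0,23)–(4,13): clear
  edge (4,13)–(11,23): clear
  edge (11,23)–(0,23): clear
  midpoint (9,7) outside
  → clear
Obstacle 3 [(13,14) (24,18) (24,24) (13,24)]:
  edge (13,14)–(24,18): clear
  edge (24,18)–(24,24): clear
  edge (24,24)–(13,24): clear
  edge (13,24)–(13,14): clear
  midpoint (9,7) outside
  → clear
Obstacle 4 [(1,0) (9,3) (10,9)]:
  edge (1,0)–(9,3): clear
  edge (9,3)–(10,9): crosses AB
  edge (10,9)–(1,0): crosses AB
  → BLOCKED

BLOCKED by obstacle 1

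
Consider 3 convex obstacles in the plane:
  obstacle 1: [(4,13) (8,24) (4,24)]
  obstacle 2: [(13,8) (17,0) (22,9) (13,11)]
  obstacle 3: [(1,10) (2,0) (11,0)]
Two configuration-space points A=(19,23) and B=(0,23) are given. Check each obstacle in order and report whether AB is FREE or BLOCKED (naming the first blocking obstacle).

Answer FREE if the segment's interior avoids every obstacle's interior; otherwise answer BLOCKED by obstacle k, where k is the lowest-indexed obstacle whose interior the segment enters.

Obstacle 1 [(4,13) (8,24) (4,24)]:
  edge (4,13)–(8,24): crosses AB
  edge (8,24)–(4,24): clear
  edge (4,24)–(4,13): crosses AB
  → BLOCKED
Obstacle 2 [(13,8) (17,0) (22,9) (13,11)]:
  edge (13,8)–(17,0): clear
  edge (17,0)–(22,9): clear
  edge (22,9)–(13,11): clear
  edge (13,11)–(13,8): clear
  midpoint (19/2,23) outside
  → clear
Obstacle 3 [(1,10) (2,0) (11,0)]:
  edge (1,10)–(2,0): clear
  edge (2,0)–(11,0): clear
  edge (11,0)–(1,10): clear
  midpoint (19/2,23) outside
  → clear

BLOCKED by obstacle 1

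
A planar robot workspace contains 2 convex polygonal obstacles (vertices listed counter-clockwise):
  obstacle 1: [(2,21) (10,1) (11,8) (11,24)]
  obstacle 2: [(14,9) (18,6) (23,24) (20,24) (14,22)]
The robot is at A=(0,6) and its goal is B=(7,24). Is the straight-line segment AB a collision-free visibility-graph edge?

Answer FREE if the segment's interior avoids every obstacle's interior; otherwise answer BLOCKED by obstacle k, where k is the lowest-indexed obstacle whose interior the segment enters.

Obstacle 1 [(2,21) (10,1) (11,8) (11,24)]:
  edge (2,21)–(10,1): crosses AB
  edge (10,1)–(11,8): clear
  edge (11,8)–(11,24): clear
  edge (11,24)–(2,21): crosses AB
  → BLOCKED
Obstacle 2 [(14,9) (18,6) (23,24) (20,24) (14,22)]:
  edge (14,9)–(18,6): clear
  edge (18,6)–(23,24): clear
  edge (23,24)–(20,24): clear
  edge (20,24)–(14,22): clear
  edge (14,22)–(14,9): clear
  midpoint (7/2,15) outside
  → clear

BLOCKED by obstacle 1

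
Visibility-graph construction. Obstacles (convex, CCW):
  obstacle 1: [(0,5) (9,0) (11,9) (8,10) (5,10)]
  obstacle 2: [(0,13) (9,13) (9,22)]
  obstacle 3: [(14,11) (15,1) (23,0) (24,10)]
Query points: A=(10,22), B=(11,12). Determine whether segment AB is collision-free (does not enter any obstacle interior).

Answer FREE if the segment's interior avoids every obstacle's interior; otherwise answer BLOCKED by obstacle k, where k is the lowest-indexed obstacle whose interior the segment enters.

Obstacle 1 [(0,5) (9,0) (11,9) (8,10) (5,10)]:
  edge (0,5)–(9,0): clear
  edge (9,0)–(11,9): clear
  edge (11,9)–(8,10): clear
  edge (8,10)–(5,10): clear
  edge (5,10)–(0,5): clear
  midpoint (21/2,17) outside
  → clear
Obstacle 2 [(0,13) (9,13) (9,22)]:
  edge (0,13)–(9,13): clear
  edge (9,13)–(9,22): clear
  edge (9,22)–(0,13): clear
  midpoint (21/2,17) outside
  → clear
Obstacle 3 [(14,11) (15,1) (23,0) (24,10)]:
  edge (14,11)–(15,1): clear
  edge (15,1)–(23,0): clear
  edge (23,0)–(24,10): clear
  edge (24,10)–(14,11): clear
  midpoint (21/2,17) outside
  → clear

FREE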